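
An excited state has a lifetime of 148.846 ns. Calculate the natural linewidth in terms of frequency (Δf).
534.630 kHz

Using the energy-time uncertainty principle and E = hf:
ΔEΔt ≥ ℏ/2
hΔf·Δt ≥ ℏ/2

The minimum frequency uncertainty is:
Δf = ℏ/(2hτ) = 1/(4πτ)
Δf = 1/(4π × 1.488e-07 s)
Δf = 5.346e+05 Hz = 534.630 kHz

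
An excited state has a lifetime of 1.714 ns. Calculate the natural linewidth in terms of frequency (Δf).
46.428 MHz

Using the energy-time uncertainty principle and E = hf:
ΔEΔt ≥ ℏ/2
hΔf·Δt ≥ ℏ/2

The minimum frequency uncertainty is:
Δf = ℏ/(2hτ) = 1/(4πτ)
Δf = 1/(4π × 1.714e-09 s)
Δf = 4.643e+07 Hz = 46.428 MHz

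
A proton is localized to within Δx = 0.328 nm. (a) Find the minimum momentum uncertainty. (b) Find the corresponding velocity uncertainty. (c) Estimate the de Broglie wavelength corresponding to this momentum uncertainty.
(a) Δp_min = 1.608 × 10^-25 kg·m/s
(b) Δv_min = 96.111 m/s
(c) λ_dB = 4.122 nm

Step-by-step:

(a) From the uncertainty principle:
Δp_min = ℏ/(2Δx) = (1.055e-34 J·s)/(2 × 3.280e-10 m) = 1.608e-25 kg·m/s

(b) The velocity uncertainty:
Δv = Δp/m = (1.608e-25 kg·m/s)/(1.673e-27 kg) = 9.611e+01 m/s = 96.111 m/s

(c) The de Broglie wavelength for this momentum:
λ = h/p = (6.626e-34 J·s)/(1.608e-25 kg·m/s) = 4.122e-09 m = 4.122 nm

Note: The de Broglie wavelength is comparable to the localization size, as expected from wave-particle duality.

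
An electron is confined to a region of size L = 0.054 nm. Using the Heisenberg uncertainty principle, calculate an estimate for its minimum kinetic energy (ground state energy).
3.266 eV

Using the uncertainty principle to estimate ground state energy:

1. The position uncertainty is approximately the confinement size:
   Δx ≈ L = 5.400e-11 m

2. From ΔxΔp ≥ ℏ/2, the minimum momentum uncertainty is:
   Δp ≈ ℏ/(2L) = 9.765e-25 kg·m/s

3. The kinetic energy is approximately:
   KE ≈ (Δp)²/(2m) = (9.765e-25)²/(2 × 9.109e-31 kg)
   KE ≈ 5.233e-19 J = 3.266 eV

This is an order-of-magnitude estimate of the ground state energy.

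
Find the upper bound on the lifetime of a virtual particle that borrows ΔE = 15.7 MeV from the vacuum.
20.962 ys

Using the energy-time uncertainty principle:
ΔEΔt ≥ ℏ/2

For a virtual particle borrowing energy ΔE, the maximum lifetime is:
Δt_max = ℏ/(2ΔE)

Converting energy:
ΔE = 15.7 MeV = 2.515e-12 J

Δt_max = (1.055e-34 J·s) / (2 × 2.515e-12 J)
Δt_max = 2.096e-23 s = 20.962 ys

Virtual particles with higher borrowed energy exist for shorter times.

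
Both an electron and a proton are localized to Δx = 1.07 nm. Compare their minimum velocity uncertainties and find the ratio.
The electron has the larger minimum velocity uncertainty, by a ratio of 1836.2.

For both particles, Δp_min = ℏ/(2Δx) = 4.928e-26 kg·m/s (same for both).

The velocity uncertainty is Δv = Δp/m:
- electron: Δv = 4.928e-26 / 9.109e-31 = 5.410e+04 m/s = 54.097 km/s
- proton: Δv = 4.928e-26 / 1.673e-27 = 2.946e+01 m/s = 29.462 m/s

Ratio: 5.410e+04 / 2.946e+01 = 1836.2

The lighter particle has larger velocity uncertainty because Δv ∝ 1/m.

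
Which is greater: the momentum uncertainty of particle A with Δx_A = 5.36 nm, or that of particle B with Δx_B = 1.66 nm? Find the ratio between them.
Particle B has the larger minimum momentum uncertainty, by a factor of 3.23.

For each particle, the minimum momentum uncertainty is Δp_min = ℏ/(2Δx):

Particle A: Δp_A = ℏ/(2×5.360e-09 m) = 9.837e-27 kg·m/s
Particle B: Δp_B = ℏ/(2×1.660e-09 m) = 3.176e-26 kg·m/s

Ratio: Δp_B/Δp_A = 3.23

Since Δp_min ∝ 1/Δx, the particle with smaller position uncertainty (B) has larger momentum uncertainty.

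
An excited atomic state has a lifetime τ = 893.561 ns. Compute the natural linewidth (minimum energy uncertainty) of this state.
368.308 peV

Using the energy-time uncertainty principle:
ΔEΔt ≥ ℏ/2

The lifetime τ represents the time uncertainty Δt.
The natural linewidth (minimum energy uncertainty) is:

ΔE = ℏ/(2τ)
ΔE = (1.055e-34 J·s) / (2 × 8.936e-07 s)
ΔE = 5.901e-29 J = 368.308 peV

This natural linewidth limits the precision of spectroscopic measurements.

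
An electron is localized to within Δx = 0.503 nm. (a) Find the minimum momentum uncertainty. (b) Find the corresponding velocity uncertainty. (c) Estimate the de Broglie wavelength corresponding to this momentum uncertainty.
(a) Δp_min = 1.048 × 10^-25 kg·m/s
(b) Δv_min = 115.077 km/s
(c) λ_dB = 6.321 nm

Step-by-step:

(a) From the uncertainty principle:
Δp_min = ℏ/(2Δx) = (1.055e-34 J·s)/(2 × 5.030e-10 m) = 1.048e-25 kg·m/s

(b) The velocity uncertainty:
Δv = Δp/m = (1.048e-25 kg·m/s)/(9.109e-31 kg) = 1.151e+05 m/s = 115.077 km/s

(c) The de Broglie wavelength for this momentum:
λ = h/p = (6.626e-34 J·s)/(1.048e-25 kg·m/s) = 6.321e-09 m = 6.321 nm

Note: The de Broglie wavelength is comparable to the localization size, as expected from wave-particle duality.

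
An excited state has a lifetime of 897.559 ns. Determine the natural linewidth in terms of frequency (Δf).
88.660 kHz

Using the energy-time uncertainty principle and E = hf:
ΔEΔt ≥ ℏ/2
hΔf·Δt ≥ ℏ/2

The minimum frequency uncertainty is:
Δf = ℏ/(2hτ) = 1/(4πτ)
Δf = 1/(4π × 8.976e-07 s)
Δf = 8.866e+04 Hz = 88.660 kHz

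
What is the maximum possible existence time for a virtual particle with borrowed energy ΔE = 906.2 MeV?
3.632 × 10^-25 s

Using the energy-time uncertainty principle:
ΔEΔt ≥ ℏ/2

For a virtual particle borrowing energy ΔE, the maximum lifetime is:
Δt_max = ℏ/(2ΔE)

Converting energy:
ΔE = 906.2 MeV = 1.452e-10 J

Δt_max = (1.055e-34 J·s) / (2 × 1.452e-10 J)
Δt_max = 3.632e-25 s = 3.632 × 10^-25 s

Virtual particles with higher borrowed energy exist for shorter times.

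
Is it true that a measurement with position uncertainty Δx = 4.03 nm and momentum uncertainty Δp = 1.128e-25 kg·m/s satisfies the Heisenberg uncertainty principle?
Yes, it satisfies the uncertainty principle.

Calculate the product ΔxΔp:
ΔxΔp = (4.030e-09 m) × (1.128e-25 kg·m/s)
ΔxΔp = 4.546e-34 J·s

Compare to the minimum allowed value ℏ/2:
ℏ/2 = 5.273e-35 J·s

Since ΔxΔp = 4.546e-34 J·s ≥ 5.273e-35 J·s = ℏ/2,
the measurement satisfies the uncertainty principle.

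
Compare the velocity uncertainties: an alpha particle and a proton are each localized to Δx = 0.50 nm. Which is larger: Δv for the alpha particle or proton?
The proton has the larger minimum velocity uncertainty, by a ratio of 4.0.

For both particles, Δp_min = ℏ/(2Δx) = 1.055e-25 kg·m/s (same for both).

The velocity uncertainty is Δv = Δp/m:
- alpha particle: Δv = 1.055e-25 / 6.645e-27 = 1.587e+01 m/s = 15.871 m/s
- proton: Δv = 1.055e-25 / 1.673e-27 = 6.305e+01 m/s = 63.049 m/s

Ratio: 6.305e+01 / 1.587e+01 = 4.0

The lighter particle has larger velocity uncertainty because Δv ∝ 1/m.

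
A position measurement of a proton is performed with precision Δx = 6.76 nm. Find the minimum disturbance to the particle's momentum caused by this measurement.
7.800 × 10^-27 kg·m/s

The uncertainty principle implies that measuring position disturbs momentum:
ΔxΔp ≥ ℏ/2

When we measure position with precision Δx, we necessarily introduce a momentum uncertainty:
Δp ≥ ℏ/(2Δx)
Δp_min = (1.055e-34 J·s) / (2 × 6.760e-09 m)
Δp_min = 7.800e-27 kg·m/s

The more precisely we measure position, the greater the momentum disturbance.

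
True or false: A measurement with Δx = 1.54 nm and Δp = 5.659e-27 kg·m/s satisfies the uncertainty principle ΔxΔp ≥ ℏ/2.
No, it violates the uncertainty principle (impossible measurement).

Calculate the product ΔxΔp:
ΔxΔp = (1.540e-09 m) × (5.659e-27 kg·m/s)
ΔxΔp = 8.715e-36 J·s

Compare to the minimum allowed value ℏ/2:
ℏ/2 = 5.273e-35 J·s

Since ΔxΔp = 8.715e-36 J·s < 5.273e-35 J·s = ℏ/2,
the measurement violates the uncertainty principle.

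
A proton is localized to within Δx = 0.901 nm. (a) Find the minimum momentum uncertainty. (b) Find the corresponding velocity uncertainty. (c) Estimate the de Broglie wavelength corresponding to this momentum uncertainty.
(a) Δp_min = 5.852 × 10^-26 kg·m/s
(b) Δv_min = 34.988 m/s
(c) λ_dB = 11.322 nm

Step-by-step:

(a) From the uncertainty principle:
Δp_min = ℏ/(2Δx) = (1.055e-34 J·s)/(2 × 9.010e-10 m) = 5.852e-26 kg·m/s

(b) The velocity uncertainty:
Δv = Δp/m = (5.852e-26 kg·m/s)/(1.673e-27 kg) = 3.499e+01 m/s = 34.988 m/s

(c) The de Broglie wavelength for this momentum:
λ = h/p = (6.626e-34 J·s)/(5.852e-26 kg·m/s) = 1.132e-08 m = 11.322 nm

Note: The de Broglie wavelength is comparable to the localization size, as expected from wave-particle duality.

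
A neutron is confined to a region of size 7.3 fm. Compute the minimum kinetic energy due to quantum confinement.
97.210 keV

Using the uncertainty principle:

1. Position uncertainty: Δx ≈ 7.300e-15 m
2. Minimum momentum uncertainty: Δp = ℏ/(2Δx) = 7.223e-21 kg·m/s
3. Minimum kinetic energy:
   KE = (Δp)²/(2m) = (7.223e-21)²/(2 × 1.675e-27 kg)
   KE = 1.557e-14 J = 97.210 keV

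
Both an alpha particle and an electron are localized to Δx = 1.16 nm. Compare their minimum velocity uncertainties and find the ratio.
The electron has the larger minimum velocity uncertainty, by a ratio of 7294.3.

For both particles, Δp_min = ℏ/(2Δx) = 4.546e-26 kg·m/s (same for both).

The velocity uncertainty is Δv = Δp/m:
- alpha particle: Δv = 4.546e-26 / 6.645e-27 = 6.841e+00 m/s = 6.841 m/s
- electron: Δv = 4.546e-26 / 9.109e-31 = 4.990e+04 m/s = 49.900 km/s

Ratio: 4.990e+04 / 6.841e+00 = 7294.3

The lighter particle has larger velocity uncertainty because Δv ∝ 1/m.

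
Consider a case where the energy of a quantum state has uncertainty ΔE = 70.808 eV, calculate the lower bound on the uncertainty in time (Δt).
4.648 as

Using the energy-time uncertainty principle:
ΔEΔt ≥ ℏ/2

The minimum uncertainty in time is:
Δt_min = ℏ/(2ΔE)
Δt_min = (1.055e-34 J·s) / (2 × 1.134e-17 J)
Δt_min = 4.648e-18 s = 4.648 as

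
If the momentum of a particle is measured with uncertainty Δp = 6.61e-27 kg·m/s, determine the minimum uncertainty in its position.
7.977 nm

Using the Heisenberg uncertainty principle:
ΔxΔp ≥ ℏ/2

The minimum uncertainty in position is:
Δx_min = ℏ/(2Δp)
Δx_min = (1.055e-34 J·s) / (2 × 6.610e-27 kg·m/s)
Δx_min = 7.977e-09 m = 7.977 nm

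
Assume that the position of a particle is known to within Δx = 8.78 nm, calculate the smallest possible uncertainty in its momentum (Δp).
6.006 × 10^-27 kg·m/s

Using the Heisenberg uncertainty principle:
ΔxΔp ≥ ℏ/2

The minimum uncertainty in momentum is:
Δp_min = ℏ/(2Δx)
Δp_min = (1.055e-34 J·s) / (2 × 8.780e-09 m)
Δp_min = 6.006e-27 kg·m/s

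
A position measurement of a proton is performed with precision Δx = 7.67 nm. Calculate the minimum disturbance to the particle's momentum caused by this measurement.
6.875 × 10^-27 kg·m/s

The uncertainty principle implies that measuring position disturbs momentum:
ΔxΔp ≥ ℏ/2

When we measure position with precision Δx, we necessarily introduce a momentum uncertainty:
Δp ≥ ℏ/(2Δx)
Δp_min = (1.055e-34 J·s) / (2 × 7.670e-09 m)
Δp_min = 6.875e-27 kg·m/s

The more precisely we measure position, the greater the momentum disturbance.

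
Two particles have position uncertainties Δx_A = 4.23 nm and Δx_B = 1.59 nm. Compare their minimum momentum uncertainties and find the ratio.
Particle B has the larger minimum momentum uncertainty, by a factor of 2.66.

For each particle, the minimum momentum uncertainty is Δp_min = ℏ/(2Δx):

Particle A: Δp_A = ℏ/(2×4.230e-09 m) = 1.247e-26 kg·m/s
Particle B: Δp_B = ℏ/(2×1.590e-09 m) = 3.316e-26 kg·m/s

Ratio: Δp_B/Δp_A = 2.66

Since Δp_min ∝ 1/Δx, the particle with smaller position uncertainty (B) has larger momentum uncertainty.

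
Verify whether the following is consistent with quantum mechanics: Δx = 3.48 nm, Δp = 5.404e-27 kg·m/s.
No, it violates the uncertainty principle (impossible measurement).

Calculate the product ΔxΔp:
ΔxΔp = (3.480e-09 m) × (5.404e-27 kg·m/s)
ΔxΔp = 1.881e-35 J·s

Compare to the minimum allowed value ℏ/2:
ℏ/2 = 5.273e-35 J·s

Since ΔxΔp = 1.881e-35 J·s < 5.273e-35 J·s = ℏ/2,
the measurement violates the uncertainty principle.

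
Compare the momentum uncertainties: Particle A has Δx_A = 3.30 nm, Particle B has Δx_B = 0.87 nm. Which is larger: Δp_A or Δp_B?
Particle B has the larger minimum momentum uncertainty, by a factor of 3.79.

For each particle, the minimum momentum uncertainty is Δp_min = ℏ/(2Δx):

Particle A: Δp_A = ℏ/(2×3.300e-09 m) = 1.598e-26 kg·m/s
Particle B: Δp_B = ℏ/(2×8.700e-10 m) = 6.061e-26 kg·m/s

Ratio: Δp_B/Δp_A = 3.79

Since Δp_min ∝ 1/Δx, the particle with smaller position uncertainty (B) has larger momentum uncertainty.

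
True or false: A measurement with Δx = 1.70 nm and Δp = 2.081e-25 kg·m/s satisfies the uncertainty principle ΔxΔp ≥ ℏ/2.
Yes, it satisfies the uncertainty principle.

Calculate the product ΔxΔp:
ΔxΔp = (1.700e-09 m) × (2.081e-25 kg·m/s)
ΔxΔp = 3.538e-34 J·s

Compare to the minimum allowed value ℏ/2:
ℏ/2 = 5.273e-35 J·s

Since ΔxΔp = 3.538e-34 J·s ≥ 5.273e-35 J·s = ℏ/2,
the measurement satisfies the uncertainty principle.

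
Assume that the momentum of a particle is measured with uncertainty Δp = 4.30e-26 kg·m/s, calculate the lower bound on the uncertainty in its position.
1.226 nm

Using the Heisenberg uncertainty principle:
ΔxΔp ≥ ℏ/2

The minimum uncertainty in position is:
Δx_min = ℏ/(2Δp)
Δx_min = (1.055e-34 J·s) / (2 × 4.300e-26 kg·m/s)
Δx_min = 1.226e-09 m = 1.226 nm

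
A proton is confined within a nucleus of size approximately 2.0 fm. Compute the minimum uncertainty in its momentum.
2.636 × 10^-20 kg·m/s

Using the Heisenberg uncertainty principle:
ΔxΔp ≥ ℏ/2

With Δx ≈ L = 2.000e-15 m (the confinement size):
Δp_min = ℏ/(2Δx)
Δp_min = (1.055e-34 J·s) / (2 × 2.000e-15 m)
Δp_min = 2.636e-20 kg·m/s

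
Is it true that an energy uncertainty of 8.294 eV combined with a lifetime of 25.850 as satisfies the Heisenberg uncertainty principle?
No, it violates the uncertainty relation.

Calculate the product ΔEΔt:
ΔE = 8.294 eV = 1.329e-18 J
ΔEΔt = (1.329e-18 J) × (2.585e-17 s)
ΔEΔt = 3.435e-35 J·s

Compare to the minimum allowed value ℏ/2:
ℏ/2 = 5.273e-35 J·s

Since ΔEΔt = 3.435e-35 J·s < 5.273e-35 J·s = ℏ/2,
this violates the uncertainty relation.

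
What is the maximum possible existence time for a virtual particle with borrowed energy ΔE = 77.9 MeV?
4.225 ys

Using the energy-time uncertainty principle:
ΔEΔt ≥ ℏ/2

For a virtual particle borrowing energy ΔE, the maximum lifetime is:
Δt_max = ℏ/(2ΔE)

Converting energy:
ΔE = 77.9 MeV = 1.248e-11 J

Δt_max = (1.055e-34 J·s) / (2 × 1.248e-11 J)
Δt_max = 4.225e-24 s = 4.225 ys

Virtual particles with higher borrowed energy exist for shorter times.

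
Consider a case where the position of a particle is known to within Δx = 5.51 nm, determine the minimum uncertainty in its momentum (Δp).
9.570 × 10^-27 kg·m/s

Using the Heisenberg uncertainty principle:
ΔxΔp ≥ ℏ/2

The minimum uncertainty in momentum is:
Δp_min = ℏ/(2Δx)
Δp_min = (1.055e-34 J·s) / (2 × 5.510e-09 m)
Δp_min = 9.570e-27 kg·m/s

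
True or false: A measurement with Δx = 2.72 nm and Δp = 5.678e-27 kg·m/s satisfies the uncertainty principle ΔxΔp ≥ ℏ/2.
No, it violates the uncertainty principle (impossible measurement).

Calculate the product ΔxΔp:
ΔxΔp = (2.720e-09 m) × (5.678e-27 kg·m/s)
ΔxΔp = 1.544e-35 J·s

Compare to the minimum allowed value ℏ/2:
ℏ/2 = 5.273e-35 J·s

Since ΔxΔp = 1.544e-35 J·s < 5.273e-35 J·s = ℏ/2,
the measurement violates the uncertainty principle.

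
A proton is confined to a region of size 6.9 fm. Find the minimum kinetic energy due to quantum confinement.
108.957 keV

Using the uncertainty principle:

1. Position uncertainty: Δx ≈ 6.900e-15 m
2. Minimum momentum uncertainty: Δp = ℏ/(2Δx) = 7.642e-21 kg·m/s
3. Minimum kinetic energy:
   KE = (Δp)²/(2m) = (7.642e-21)²/(2 × 1.673e-27 kg)
   KE = 1.746e-14 J = 108.957 keV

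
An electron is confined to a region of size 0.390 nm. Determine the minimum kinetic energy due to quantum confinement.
62.623 meV

Using the uncertainty principle:

1. Position uncertainty: Δx ≈ 3.900e-10 m
2. Minimum momentum uncertainty: Δp = ℏ/(2Δx) = 1.352e-25 kg·m/s
3. Minimum kinetic energy:
   KE = (Δp)²/(2m) = (1.352e-25)²/(2 × 9.109e-31 kg)
   KE = 1.003e-20 J = 62.623 meV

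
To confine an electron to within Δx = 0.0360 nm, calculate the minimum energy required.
7.350 eV

Localizing a particle requires giving it sufficient momentum uncertainty:

1. From uncertainty principle: Δp ≥ ℏ/(2Δx)
   Δp_min = (1.055e-34 J·s) / (2 × 3.600e-11 m)
   Δp_min = 1.465e-24 kg·m/s

2. This momentum uncertainty corresponds to kinetic energy:
   KE ≈ (Δp)²/(2m) = (1.465e-24)²/(2 × 9.109e-31 kg)
   KE = 1.178e-18 J = 7.350 eV

Tighter localization requires more energy.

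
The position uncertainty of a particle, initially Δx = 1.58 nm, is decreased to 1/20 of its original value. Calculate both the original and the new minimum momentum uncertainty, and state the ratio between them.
Original Δp_min = 3.337 × 10^-26 kg·m/s; new Δp'_min = 6.675 × 10^-25 kg·m/s; ratio Δp'_min/Δp_min = 20.

From the uncertainty principle ΔxΔp ≥ ℏ/2, the minimum momentum uncertainty is Δp_min = ℏ/(2Δx).

Original (Δx = 1.58 nm = 1.580e-09 m):
Δp_min = (1.055e-34 J·s)/(2 × 1.580e-09 m) = 3.337e-26 kg·m/s

When Δx → (1/20)Δx:
Δp'_min = ℏ/(2 × (1/20)Δx) = 20 × ℏ/(2Δx) = 20 × Δp_min
Δp'_min = 20 × 3.337e-26 kg·m/s = 6.675e-25 kg·m/s

Since Δp_min ∝ 1/Δx, when Δx is decreased to 1/20 of its original value, Δp_min increases to 20 times its original value.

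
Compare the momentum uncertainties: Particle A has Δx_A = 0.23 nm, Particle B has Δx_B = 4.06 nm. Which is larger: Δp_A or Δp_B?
Particle A has the larger minimum momentum uncertainty, by a factor of 17.65.

For each particle, the minimum momentum uncertainty is Δp_min = ℏ/(2Δx):

Particle A: Δp_A = ℏ/(2×2.300e-10 m) = 2.293e-25 kg·m/s
Particle B: Δp_B = ℏ/(2×4.060e-09 m) = 1.299e-26 kg·m/s

Ratio: Δp_A/Δp_B = 17.65

Since Δp_min ∝ 1/Δx, the particle with smaller position uncertainty (A) has larger momentum uncertainty.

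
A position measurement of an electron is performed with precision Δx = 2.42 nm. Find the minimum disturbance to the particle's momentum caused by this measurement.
2.179 × 10^-26 kg·m/s

The uncertainty principle implies that measuring position disturbs momentum:
ΔxΔp ≥ ℏ/2

When we measure position with precision Δx, we necessarily introduce a momentum uncertainty:
Δp ≥ ℏ/(2Δx)
Δp_min = (1.055e-34 J·s) / (2 × 2.420e-09 m)
Δp_min = 2.179e-26 kg·m/s

The more precisely we measure position, the greater the momentum disturbance.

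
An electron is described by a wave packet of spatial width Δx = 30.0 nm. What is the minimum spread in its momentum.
1.758 × 10^-27 kg·m/s

For a wave packet, the spatial width Δx and momentum spread Δp are related by the uncertainty principle:
ΔxΔp ≥ ℏ/2

The minimum momentum spread is:
Δp_min = ℏ/(2Δx)
Δp_min = (1.055e-34 J·s) / (2 × 3.000e-08 m)
Δp_min = 1.758e-27 kg·m/s

A wave packet cannot have both a well-defined position and well-defined momentum.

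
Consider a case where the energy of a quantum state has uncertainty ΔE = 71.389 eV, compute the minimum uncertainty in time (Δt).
4.610 as

Using the energy-time uncertainty principle:
ΔEΔt ≥ ℏ/2

The minimum uncertainty in time is:
Δt_min = ℏ/(2ΔE)
Δt_min = (1.055e-34 J·s) / (2 × 1.144e-17 J)
Δt_min = 4.610e-18 s = 4.610 as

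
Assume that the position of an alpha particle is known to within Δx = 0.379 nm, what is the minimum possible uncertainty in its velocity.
20.938 m/s

Using the Heisenberg uncertainty principle and Δp = mΔv:
ΔxΔp ≥ ℏ/2
Δx(mΔv) ≥ ℏ/2

The minimum uncertainty in velocity is:
Δv_min = ℏ/(2mΔx)
Δv_min = (1.055e-34 J·s) / (2 × 6.645e-27 kg × 3.790e-10 m)
Δv_min = 2.094e+01 m/s = 20.938 m/s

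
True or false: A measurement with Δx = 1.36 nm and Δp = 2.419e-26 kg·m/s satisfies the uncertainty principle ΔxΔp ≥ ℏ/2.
No, it violates the uncertainty principle (impossible measurement).

Calculate the product ΔxΔp:
ΔxΔp = (1.360e-09 m) × (2.419e-26 kg·m/s)
ΔxΔp = 3.290e-35 J·s

Compare to the minimum allowed value ℏ/2:
ℏ/2 = 5.273e-35 J·s

Since ΔxΔp = 3.290e-35 J·s < 5.273e-35 J·s = ℏ/2,
the measurement violates the uncertainty principle.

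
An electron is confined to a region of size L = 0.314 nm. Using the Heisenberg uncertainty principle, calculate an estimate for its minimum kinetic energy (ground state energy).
96.606 meV

Using the uncertainty principle to estimate ground state energy:

1. The position uncertainty is approximately the confinement size:
   Δx ≈ L = 3.140e-10 m

2. From ΔxΔp ≥ ℏ/2, the minimum momentum uncertainty is:
   Δp ≈ ℏ/(2L) = 1.679e-25 kg·m/s

3. The kinetic energy is approximately:
   KE ≈ (Δp)²/(2m) = (1.679e-25)²/(2 × 9.109e-31 kg)
   KE ≈ 1.548e-20 J = 96.606 meV

This is an order-of-magnitude estimate of the ground state energy.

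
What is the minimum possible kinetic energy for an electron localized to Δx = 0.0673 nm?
2.103 eV

Localizing a particle requires giving it sufficient momentum uncertainty:

1. From uncertainty principle: Δp ≥ ℏ/(2Δx)
   Δp_min = (1.055e-34 J·s) / (2 × 6.730e-11 m)
   Δp_min = 7.835e-25 kg·m/s

2. This momentum uncertainty corresponds to kinetic energy:
   KE ≈ (Δp)²/(2m) = (7.835e-25)²/(2 × 9.109e-31 kg)
   KE = 3.369e-19 J = 2.103 eV

Tighter localization requires more energy.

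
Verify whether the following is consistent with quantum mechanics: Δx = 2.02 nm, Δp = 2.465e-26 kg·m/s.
No, it violates the uncertainty principle (impossible measurement).

Calculate the product ΔxΔp:
ΔxΔp = (2.020e-09 m) × (2.465e-26 kg·m/s)
ΔxΔp = 4.979e-35 J·s

Compare to the minimum allowed value ℏ/2:
ℏ/2 = 5.273e-35 J·s

Since ΔxΔp = 4.979e-35 J·s < 5.273e-35 J·s = ℏ/2,
the measurement violates the uncertainty principle.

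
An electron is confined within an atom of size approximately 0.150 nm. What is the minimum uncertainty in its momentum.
3.515 × 10^-25 kg·m/s

Using the Heisenberg uncertainty principle:
ΔxΔp ≥ ℏ/2

With Δx ≈ L = 1.500e-10 m (the confinement size):
Δp_min = ℏ/(2Δx)
Δp_min = (1.055e-34 J·s) / (2 × 1.500e-10 m)
Δp_min = 3.515e-25 kg·m/s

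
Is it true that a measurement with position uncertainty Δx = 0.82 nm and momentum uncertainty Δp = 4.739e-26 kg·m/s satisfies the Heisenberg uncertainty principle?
No, it violates the uncertainty principle (impossible measurement).

Calculate the product ΔxΔp:
ΔxΔp = (8.200e-10 m) × (4.739e-26 kg·m/s)
ΔxΔp = 3.886e-35 J·s

Compare to the minimum allowed value ℏ/2:
ℏ/2 = 5.273e-35 J·s

Since ΔxΔp = 3.886e-35 J·s < 5.273e-35 J·s = ℏ/2,
the measurement violates the uncertainty principle.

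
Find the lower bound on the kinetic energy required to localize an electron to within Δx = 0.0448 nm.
4.746 eV

Localizing a particle requires giving it sufficient momentum uncertainty:

1. From uncertainty principle: Δp ≥ ℏ/(2Δx)
   Δp_min = (1.055e-34 J·s) / (2 × 4.480e-11 m)
   Δp_min = 1.177e-24 kg·m/s

2. This momentum uncertainty corresponds to kinetic energy:
   KE ≈ (Δp)²/(2m) = (1.177e-24)²/(2 × 9.109e-31 kg)
   KE = 7.604e-19 J = 4.746 eV

Tighter localization requires more energy.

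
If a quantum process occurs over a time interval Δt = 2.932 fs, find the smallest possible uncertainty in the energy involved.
112.246 meV

Using the energy-time uncertainty principle:
ΔEΔt ≥ ℏ/2

The minimum uncertainty in energy is:
ΔE_min = ℏ/(2Δt)
ΔE_min = (1.055e-34 J·s) / (2 × 2.932e-15 s)
ΔE_min = 1.798e-20 J = 112.246 meV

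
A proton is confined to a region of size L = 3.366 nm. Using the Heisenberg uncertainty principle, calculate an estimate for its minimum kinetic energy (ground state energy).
457.853 neV

Using the uncertainty principle to estimate ground state energy:

1. The position uncertainty is approximately the confinement size:
   Δx ≈ L = 3.366e-09 m

2. From ΔxΔp ≥ ℏ/2, the minimum momentum uncertainty is:
   Δp ≈ ℏ/(2L) = 1.567e-26 kg·m/s

3. The kinetic energy is approximately:
   KE ≈ (Δp)²/(2m) = (1.567e-26)²/(2 × 1.673e-27 kg)
   KE ≈ 7.336e-26 J = 457.853 neV

This is an order-of-magnitude estimate of the ground state energy.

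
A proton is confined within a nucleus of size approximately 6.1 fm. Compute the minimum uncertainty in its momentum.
8.644 × 10^-21 kg·m/s

Using the Heisenberg uncertainty principle:
ΔxΔp ≥ ℏ/2

With Δx ≈ L = 6.100e-15 m (the confinement size):
Δp_min = ℏ/(2Δx)
Δp_min = (1.055e-34 J·s) / (2 × 6.100e-15 m)
Δp_min = 8.644e-21 kg·m/s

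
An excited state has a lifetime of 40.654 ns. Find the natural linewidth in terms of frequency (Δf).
1.957 MHz

Using the energy-time uncertainty principle and E = hf:
ΔEΔt ≥ ℏ/2
hΔf·Δt ≥ ℏ/2

The minimum frequency uncertainty is:
Δf = ℏ/(2hτ) = 1/(4πτ)
Δf = 1/(4π × 4.065e-08 s)
Δf = 1.957e+06 Hz = 1.957 MHz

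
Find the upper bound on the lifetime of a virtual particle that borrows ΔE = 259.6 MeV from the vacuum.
1.268 ys

Using the energy-time uncertainty principle:
ΔEΔt ≥ ℏ/2

For a virtual particle borrowing energy ΔE, the maximum lifetime is:
Δt_max = ℏ/(2ΔE)

Converting energy:
ΔE = 259.6 MeV = 4.159e-11 J

Δt_max = (1.055e-34 J·s) / (2 × 4.159e-11 J)
Δt_max = 1.268e-24 s = 1.268 ys

Virtual particles with higher borrowed energy exist for shorter times.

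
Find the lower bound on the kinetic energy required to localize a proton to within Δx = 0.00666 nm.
116.951 meV

Localizing a particle requires giving it sufficient momentum uncertainty:

1. From uncertainty principle: Δp ≥ ℏ/(2Δx)
   Δp_min = (1.055e-34 J·s) / (2 × 6.660e-12 m)
   Δp_min = 7.917e-24 kg·m/s

2. This momentum uncertainty corresponds to kinetic energy:
   KE ≈ (Δp)²/(2m) = (7.917e-24)²/(2 × 1.673e-27 kg)
   KE = 1.874e-20 J = 116.951 meV

Tighter localization requires more energy.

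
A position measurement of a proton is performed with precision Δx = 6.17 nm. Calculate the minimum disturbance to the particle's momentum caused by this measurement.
8.546 × 10^-27 kg·m/s

The uncertainty principle implies that measuring position disturbs momentum:
ΔxΔp ≥ ℏ/2

When we measure position with precision Δx, we necessarily introduce a momentum uncertainty:
Δp ≥ ℏ/(2Δx)
Δp_min = (1.055e-34 J·s) / (2 × 6.170e-09 m)
Δp_min = 8.546e-27 kg·m/s

The more precisely we measure position, the greater the momentum disturbance.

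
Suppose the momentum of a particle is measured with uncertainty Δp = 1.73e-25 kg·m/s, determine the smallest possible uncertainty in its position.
304.790 pm

Using the Heisenberg uncertainty principle:
ΔxΔp ≥ ℏ/2

The minimum uncertainty in position is:
Δx_min = ℏ/(2Δp)
Δx_min = (1.055e-34 J·s) / (2 × 1.730e-25 kg·m/s)
Δx_min = 3.048e-10 m = 304.790 pm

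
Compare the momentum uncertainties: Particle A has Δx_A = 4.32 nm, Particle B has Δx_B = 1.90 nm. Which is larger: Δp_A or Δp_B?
Particle B has the larger minimum momentum uncertainty, by a factor of 2.27.

For each particle, the minimum momentum uncertainty is Δp_min = ℏ/(2Δx):

Particle A: Δp_A = ℏ/(2×4.320e-09 m) = 1.221e-26 kg·m/s
Particle B: Δp_B = ℏ/(2×1.900e-09 m) = 2.775e-26 kg·m/s

Ratio: Δp_B/Δp_A = 2.27

Since Δp_min ∝ 1/Δx, the particle with smaller position uncertainty (B) has larger momentum uncertainty.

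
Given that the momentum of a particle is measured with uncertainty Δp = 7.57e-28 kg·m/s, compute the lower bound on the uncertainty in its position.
69.655 nm

Using the Heisenberg uncertainty principle:
ΔxΔp ≥ ℏ/2

The minimum uncertainty in position is:
Δx_min = ℏ/(2Δp)
Δx_min = (1.055e-34 J·s) / (2 × 7.570e-28 kg·m/s)
Δx_min = 6.965e-08 m = 69.655 nm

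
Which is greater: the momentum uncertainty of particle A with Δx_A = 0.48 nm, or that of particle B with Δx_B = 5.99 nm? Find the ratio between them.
Particle A has the larger minimum momentum uncertainty, by a factor of 12.48.

For each particle, the minimum momentum uncertainty is Δp_min = ℏ/(2Δx):

Particle A: Δp_A = ℏ/(2×4.800e-10 m) = 1.099e-25 kg·m/s
Particle B: Δp_B = ℏ/(2×5.990e-09 m) = 8.803e-27 kg·m/s

Ratio: Δp_A/Δp_B = 12.48

Since Δp_min ∝ 1/Δx, the particle with smaller position uncertainty (A) has larger momentum uncertainty.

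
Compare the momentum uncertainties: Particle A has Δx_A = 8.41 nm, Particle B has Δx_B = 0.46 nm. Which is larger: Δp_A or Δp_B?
Particle B has the larger minimum momentum uncertainty, by a factor of 18.28.

For each particle, the minimum momentum uncertainty is Δp_min = ℏ/(2Δx):

Particle A: Δp_A = ℏ/(2×8.410e-09 m) = 6.270e-27 kg·m/s
Particle B: Δp_B = ℏ/(2×4.600e-10 m) = 1.146e-25 kg·m/s

Ratio: Δp_B/Δp_A = 18.28

Since Δp_min ∝ 1/Δx, the particle with smaller position uncertainty (B) has larger momentum uncertainty.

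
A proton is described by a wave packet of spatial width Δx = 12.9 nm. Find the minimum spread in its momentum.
4.087 × 10^-27 kg·m/s

For a wave packet, the spatial width Δx and momentum spread Δp are related by the uncertainty principle:
ΔxΔp ≥ ℏ/2

The minimum momentum spread is:
Δp_min = ℏ/(2Δx)
Δp_min = (1.055e-34 J·s) / (2 × 1.290e-08 m)
Δp_min = 4.087e-27 kg·m/s

A wave packet cannot have both a well-defined position and well-defined momentum.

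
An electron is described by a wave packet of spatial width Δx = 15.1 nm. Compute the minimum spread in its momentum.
3.492 × 10^-27 kg·m/s

For a wave packet, the spatial width Δx and momentum spread Δp are related by the uncertainty principle:
ΔxΔp ≥ ℏ/2

The minimum momentum spread is:
Δp_min = ℏ/(2Δx)
Δp_min = (1.055e-34 J·s) / (2 × 1.510e-08 m)
Δp_min = 3.492e-27 kg·m/s

A wave packet cannot have both a well-defined position and well-defined momentum.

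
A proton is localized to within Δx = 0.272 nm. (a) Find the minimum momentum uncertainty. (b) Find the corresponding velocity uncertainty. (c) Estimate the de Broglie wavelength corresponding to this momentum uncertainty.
(a) Δp_min = 1.939 × 10^-25 kg·m/s
(b) Δv_min = 115.899 m/s
(c) λ_dB = 3.418 nm

Step-by-step:

(a) From the uncertainty principle:
Δp_min = ℏ/(2Δx) = (1.055e-34 J·s)/(2 × 2.720e-10 m) = 1.939e-25 kg·m/s

(b) The velocity uncertainty:
Δv = Δp/m = (1.939e-25 kg·m/s)/(1.673e-27 kg) = 1.159e+02 m/s = 115.899 m/s

(c) The de Broglie wavelength for this momentum:
λ = h/p = (6.626e-34 J·s)/(1.939e-25 kg·m/s) = 3.418e-09 m = 3.418 nm

Note: The de Broglie wavelength is comparable to the localization size, as expected from wave-particle duality.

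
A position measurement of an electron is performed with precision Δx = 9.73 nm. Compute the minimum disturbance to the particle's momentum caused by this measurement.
5.419 × 10^-27 kg·m/s

The uncertainty principle implies that measuring position disturbs momentum:
ΔxΔp ≥ ℏ/2

When we measure position with precision Δx, we necessarily introduce a momentum uncertainty:
Δp ≥ ℏ/(2Δx)
Δp_min = (1.055e-34 J·s) / (2 × 9.730e-09 m)
Δp_min = 5.419e-27 kg·m/s

The more precisely we measure position, the greater the momentum disturbance.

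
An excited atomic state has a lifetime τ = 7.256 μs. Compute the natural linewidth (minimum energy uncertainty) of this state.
45.356 peV

Using the energy-time uncertainty principle:
ΔEΔt ≥ ℏ/2

The lifetime τ represents the time uncertainty Δt.
The natural linewidth (minimum energy uncertainty) is:

ΔE = ℏ/(2τ)
ΔE = (1.055e-34 J·s) / (2 × 7.256e-06 s)
ΔE = 7.267e-30 J = 45.356 peV

This natural linewidth limits the precision of spectroscopic measurements.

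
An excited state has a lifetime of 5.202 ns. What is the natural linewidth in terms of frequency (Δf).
15.297 MHz

Using the energy-time uncertainty principle and E = hf:
ΔEΔt ≥ ℏ/2
hΔf·Δt ≥ ℏ/2

The minimum frequency uncertainty is:
Δf = ℏ/(2hτ) = 1/(4πτ)
Δf = 1/(4π × 5.202e-09 s)
Δf = 1.530e+07 Hz = 15.297 MHz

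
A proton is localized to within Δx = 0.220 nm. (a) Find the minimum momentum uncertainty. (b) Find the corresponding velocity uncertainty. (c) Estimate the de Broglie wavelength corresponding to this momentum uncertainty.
(a) Δp_min = 2.397 × 10^-25 kg·m/s
(b) Δv_min = 143.293 m/s
(c) λ_dB = 2.765 nm

Step-by-step:

(a) From the uncertainty principle:
Δp_min = ℏ/(2Δx) = (1.055e-34 J·s)/(2 × 2.200e-10 m) = 2.397e-25 kg·m/s

(b) The velocity uncertainty:
Δv = Δp/m = (2.397e-25 kg·m/s)/(1.673e-27 kg) = 1.433e+02 m/s = 143.293 m/s

(c) The de Broglie wavelength for this momentum:
λ = h/p = (6.626e-34 J·s)/(2.397e-25 kg·m/s) = 2.765e-09 m = 2.765 nm

Note: The de Broglie wavelength is comparable to the localization size, as expected from wave-particle duality.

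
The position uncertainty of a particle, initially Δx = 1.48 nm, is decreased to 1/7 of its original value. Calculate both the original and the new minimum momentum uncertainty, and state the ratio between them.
Original Δp_min = 3.563 × 10^-26 kg·m/s; new Δp'_min = 2.494 × 10^-25 kg·m/s; ratio Δp'_min/Δp_min = 7.

From the uncertainty principle ΔxΔp ≥ ℏ/2, the minimum momentum uncertainty is Δp_min = ℏ/(2Δx).

Original (Δx = 1.48 nm = 1.480e-09 m):
Δp_min = (1.055e-34 J·s)/(2 × 1.480e-09 m) = 3.563e-26 kg·m/s

When Δx → (1/7)Δx:
Δp'_min = ℏ/(2 × (1/7)Δx) = 7 × ℏ/(2Δx) = 7 × Δp_min
Δp'_min = 7 × 3.563e-26 kg·m/s = 2.494e-25 kg·m/s

Since Δp_min ∝ 1/Δx, when Δx is decreased to 1/7 of its original value, Δp_min increases to 7 times its original value.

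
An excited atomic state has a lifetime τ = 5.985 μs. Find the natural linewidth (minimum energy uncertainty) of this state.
54.988 peV

Using the energy-time uncertainty principle:
ΔEΔt ≥ ℏ/2

The lifetime τ represents the time uncertainty Δt.
The natural linewidth (minimum energy uncertainty) is:

ΔE = ℏ/(2τ)
ΔE = (1.055e-34 J·s) / (2 × 5.985e-06 s)
ΔE = 8.810e-30 J = 54.988 peV

This natural linewidth limits the precision of spectroscopic measurements.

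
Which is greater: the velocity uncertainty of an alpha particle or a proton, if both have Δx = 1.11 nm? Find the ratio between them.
The proton has the larger minimum velocity uncertainty, by a ratio of 4.0.

For both particles, Δp_min = ℏ/(2Δx) = 4.750e-26 kg·m/s (same for both).

The velocity uncertainty is Δv = Δp/m:
- alpha particle: Δv = 4.750e-26 / 6.645e-27 = 7.149e+00 m/s = 7.149 m/s
- proton: Δv = 4.750e-26 / 1.673e-27 = 2.840e+01 m/s = 28.400 m/s

Ratio: 2.840e+01 / 7.149e+00 = 4.0

The lighter particle has larger velocity uncertainty because Δv ∝ 1/m.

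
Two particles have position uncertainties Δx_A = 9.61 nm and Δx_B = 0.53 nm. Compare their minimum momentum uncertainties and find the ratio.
Particle B has the larger minimum momentum uncertainty, by a factor of 18.13.

For each particle, the minimum momentum uncertainty is Δp_min = ℏ/(2Δx):

Particle A: Δp_A = ℏ/(2×9.610e-09 m) = 5.487e-27 kg·m/s
Particle B: Δp_B = ℏ/(2×5.300e-10 m) = 9.949e-26 kg·m/s

Ratio: Δp_B/Δp_A = 18.13

Since Δp_min ∝ 1/Δx, the particle with smaller position uncertainty (B) has larger momentum uncertainty.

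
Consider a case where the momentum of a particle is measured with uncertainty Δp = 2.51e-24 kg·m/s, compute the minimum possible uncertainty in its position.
21.007 pm

Using the Heisenberg uncertainty principle:
ΔxΔp ≥ ℏ/2

The minimum uncertainty in position is:
Δx_min = ℏ/(2Δp)
Δx_min = (1.055e-34 J·s) / (2 × 2.510e-24 kg·m/s)
Δx_min = 2.101e-11 m = 21.007 pm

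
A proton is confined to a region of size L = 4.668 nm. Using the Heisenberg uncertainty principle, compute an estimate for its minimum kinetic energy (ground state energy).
238.063 neV

Using the uncertainty principle to estimate ground state energy:

1. The position uncertainty is approximately the confinement size:
   Δx ≈ L = 4.668e-09 m

2. From ΔxΔp ≥ ℏ/2, the minimum momentum uncertainty is:
   Δp ≈ ℏ/(2L) = 1.130e-26 kg·m/s

3. The kinetic energy is approximately:
   KE ≈ (Δp)²/(2m) = (1.130e-26)²/(2 × 1.673e-27 kg)
   KE ≈ 3.814e-26 J = 238.063 neV

This is an order-of-magnitude estimate of the ground state energy.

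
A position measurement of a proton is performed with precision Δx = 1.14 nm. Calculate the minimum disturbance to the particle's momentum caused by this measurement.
4.625 × 10^-26 kg·m/s

The uncertainty principle implies that measuring position disturbs momentum:
ΔxΔp ≥ ℏ/2

When we measure position with precision Δx, we necessarily introduce a momentum uncertainty:
Δp ≥ ℏ/(2Δx)
Δp_min = (1.055e-34 J·s) / (2 × 1.140e-09 m)
Δp_min = 4.625e-26 kg·m/s

The more precisely we measure position, the greater the momentum disturbance.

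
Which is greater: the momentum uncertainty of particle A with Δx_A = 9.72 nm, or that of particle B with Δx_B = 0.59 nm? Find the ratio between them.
Particle B has the larger minimum momentum uncertainty, by a factor of 16.47.

For each particle, the minimum momentum uncertainty is Δp_min = ℏ/(2Δx):

Particle A: Δp_A = ℏ/(2×9.720e-09 m) = 5.425e-27 kg·m/s
Particle B: Δp_B = ℏ/(2×5.900e-10 m) = 8.937e-26 kg·m/s

Ratio: Δp_B/Δp_A = 16.47

Since Δp_min ∝ 1/Δx, the particle with smaller position uncertainty (B) has larger momentum uncertainty.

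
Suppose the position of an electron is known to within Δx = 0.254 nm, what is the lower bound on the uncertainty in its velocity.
227.889 km/s

Using the Heisenberg uncertainty principle and Δp = mΔv:
ΔxΔp ≥ ℏ/2
Δx(mΔv) ≥ ℏ/2

The minimum uncertainty in velocity is:
Δv_min = ℏ/(2mΔx)
Δv_min = (1.055e-34 J·s) / (2 × 9.109e-31 kg × 2.540e-10 m)
Δv_min = 2.279e+05 m/s = 227.889 km/s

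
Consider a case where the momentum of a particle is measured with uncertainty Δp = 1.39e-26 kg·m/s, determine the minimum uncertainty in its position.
3.793 nm

Using the Heisenberg uncertainty principle:
ΔxΔp ≥ ℏ/2

The minimum uncertainty in position is:
Δx_min = ℏ/(2Δp)
Δx_min = (1.055e-34 J·s) / (2 × 1.390e-26 kg·m/s)
Δx_min = 3.793e-09 m = 3.793 nm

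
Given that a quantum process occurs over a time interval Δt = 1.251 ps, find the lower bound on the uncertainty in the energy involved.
263.074 μeV

Using the energy-time uncertainty principle:
ΔEΔt ≥ ℏ/2

The minimum uncertainty in energy is:
ΔE_min = ℏ/(2Δt)
ΔE_min = (1.055e-34 J·s) / (2 × 1.251e-12 s)
ΔE_min = 4.215e-23 J = 263.074 μeV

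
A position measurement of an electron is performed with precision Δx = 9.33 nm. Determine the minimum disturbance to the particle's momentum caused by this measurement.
5.652 × 10^-27 kg·m/s

The uncertainty principle implies that measuring position disturbs momentum:
ΔxΔp ≥ ℏ/2

When we measure position with precision Δx, we necessarily introduce a momentum uncertainty:
Δp ≥ ℏ/(2Δx)
Δp_min = (1.055e-34 J·s) / (2 × 9.330e-09 m)
Δp_min = 5.652e-27 kg·m/s

The more precisely we measure position, the greater the momentum disturbance.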